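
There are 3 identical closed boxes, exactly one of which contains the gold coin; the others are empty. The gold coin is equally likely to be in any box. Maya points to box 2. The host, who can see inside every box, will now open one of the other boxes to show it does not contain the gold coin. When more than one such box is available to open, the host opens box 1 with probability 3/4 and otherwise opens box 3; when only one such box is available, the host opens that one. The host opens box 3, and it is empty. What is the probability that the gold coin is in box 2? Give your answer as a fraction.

1/5

Apply Bayes' rule, conditioning on where the gold coin actually is.
If it is in box 1 (prior 1/3): only box 3 is available, probability 1; weight (1/3)·1 = 1/3.
If it is in box 2 (prior 1/3): box 1 is available but not opened, probability 1/4; weight (1/3)·(1/4) = 1/12.
If it is in box 3 (prior 1/3): the host opened box 3, so this case is ruled out; weight (1/3)·0 = 0.
The weights sum to 5/12.
So P(the gold coin in box 2 | the host opened box 3) = (1/12) / (5/12) = 1/5.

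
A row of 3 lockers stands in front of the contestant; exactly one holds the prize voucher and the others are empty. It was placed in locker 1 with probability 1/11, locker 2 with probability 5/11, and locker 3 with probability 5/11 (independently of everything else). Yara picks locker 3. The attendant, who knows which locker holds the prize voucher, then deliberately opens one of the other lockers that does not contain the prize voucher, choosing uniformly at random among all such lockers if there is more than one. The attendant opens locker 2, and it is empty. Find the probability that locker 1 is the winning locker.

Condition on the true location of the prize voucher.
If it is in locker 1 (prior 1/11): the attendant has no choice, probability 1; weight (1/11)·1 = 1/11.
If it is in locker 2 (prior 5/11): the attendant opened locker 2, so this case is ruled out; weight (5/11)·0 = 0.
If it is in locker 3 (prior 5/11): the attendant has 2 equally likely choices, so probability 1/2; weight (5/11)·(1/2) = 5/22.
The weights sum to 7/22.
So P(the prize voucher in locker 1 | the attendant opened locker 2) = (1/11) / (7/22) = 2/7.

2/7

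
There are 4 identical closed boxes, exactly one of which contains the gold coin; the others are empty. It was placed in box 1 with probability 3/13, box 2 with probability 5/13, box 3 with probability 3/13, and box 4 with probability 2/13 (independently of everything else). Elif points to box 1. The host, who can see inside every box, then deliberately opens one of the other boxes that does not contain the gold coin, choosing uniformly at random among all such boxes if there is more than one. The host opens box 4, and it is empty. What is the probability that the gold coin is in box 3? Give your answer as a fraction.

Consider each possible location of the gold coin in turn.
If it is in box 1 (prior 3/13): the host has 3 equally likely choices, so probability 1/3; weight (3/13)·(1/3) = 1/13.
If it is in box 2 (prior 5/13): the host has 2 equally likely choices, so probability 1/2; weight (5/13)·(1/2) = 5/26.
If it is in box 3 (prior 3/13): the host has 2 equally likely choices, so probability 1/2; weight (3/13)·(1/2) = 3/26.
If it is in box 4 (prior 2/13): the host opened box 4, so this case is ruled out; weight (2/13)·0 = 0.
The weights sum to 5/13.
So P(the gold coin in box 3 | the host opened box 4) = (3/26) / (5/13) = 3/10.

3/10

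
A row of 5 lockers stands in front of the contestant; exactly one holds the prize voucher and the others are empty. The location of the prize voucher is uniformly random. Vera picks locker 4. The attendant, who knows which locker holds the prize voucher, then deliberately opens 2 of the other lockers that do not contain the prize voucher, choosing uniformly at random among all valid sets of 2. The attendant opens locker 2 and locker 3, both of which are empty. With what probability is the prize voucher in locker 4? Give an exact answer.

1/5

Consider each possible location of the prize voucher in turn.
If it is in either of lockers 1 and 5 (prior 1/5 each): the attendant has 3 equally likely choices, so probability 1/3; weight (1/5)·(1/3) = 1/15 each.
If it is in either of lockers 2 and 3 (prior 1/5 each): that locker was opened and seen not to hold the prize — ruled out; weight (1/5)·0 = 0 each.
If it is in locker 4 (prior 1/5): the attendant has 6 equally likely choices, so probability 1/6; weight (1/5)·(1/6) = 1/30.
The weights sum to 1/6.
So P(the prize voucher in locker 4 | the attendant opened locker 2 and locker 3) = (1/30) / (1/6) = 1/5.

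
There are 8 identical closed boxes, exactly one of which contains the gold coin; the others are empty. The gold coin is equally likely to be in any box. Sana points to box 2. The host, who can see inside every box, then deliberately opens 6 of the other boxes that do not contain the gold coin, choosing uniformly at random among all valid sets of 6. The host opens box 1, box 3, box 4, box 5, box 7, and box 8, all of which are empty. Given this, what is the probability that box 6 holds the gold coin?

7/8

Condition on the true location of the gold coin.
If it is in any of boxes 1, 3, 4, 5, 7, and 8 (prior 1/8 each): that box was opened and seen not to hold the prize — ruled out; weight (1/8)·0 = 0 each.
If it is in box 2 (prior 1/8): the host has 7 equally likely choices, so probability 1/7; weight (1/8)·(1/7) = 1/56.
If it is in box 6 (prior 1/8): the host has no choice, probability 1; weight (1/8)·1 = 1/8.
The weights sum to 1/7.
So P(the gold coin in box 6 | the host opened box 1, box 3, box 4, box 5, box 7, and box 8) = (1/8) / (1/7) = 7/8.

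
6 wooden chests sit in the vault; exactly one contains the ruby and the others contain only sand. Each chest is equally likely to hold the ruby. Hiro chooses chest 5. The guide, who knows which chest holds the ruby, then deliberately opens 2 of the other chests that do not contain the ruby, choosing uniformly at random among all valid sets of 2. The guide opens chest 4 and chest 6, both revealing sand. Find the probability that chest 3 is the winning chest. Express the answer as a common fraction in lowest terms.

Consider each possible location of the ruby in turn.
If it is in any of chests 1, 2, and 3 (prior 1/6 each): the guide has 6 equally likely choices, so probability 1/6; weight (1/6)·(1/6) = 1/36 each.
If it is in either of chests 4 and 6 (prior 1/6 each): that chest was opened and seen not to hold the prize — ruled out; weight (1/6)·0 = 0 each.
If it is in chest 5 (prior 1/6): the guide has 10 equally likely choices, so probability 1/10; weight (1/6)·(1/10) = 1/60.
The weights sum to 1/10.
So P(the ruby in chest 3 | the guide opened chest 4 and chest 6) = (1/36) / (1/10) = 5/18.

5/18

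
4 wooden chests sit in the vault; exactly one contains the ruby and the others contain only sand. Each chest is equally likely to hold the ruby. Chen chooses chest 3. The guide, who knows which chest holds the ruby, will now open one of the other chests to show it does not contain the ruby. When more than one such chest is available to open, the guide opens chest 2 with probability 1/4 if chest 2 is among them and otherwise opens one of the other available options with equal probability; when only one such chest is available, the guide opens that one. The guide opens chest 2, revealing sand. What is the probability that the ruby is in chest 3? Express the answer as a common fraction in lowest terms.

Apply Bayes' rule, conditioning on where the ruby actually is.
If it is in any of chests 1, 3, and 4 (prior 1/4 each): chest 2 is available, opened with probability 1/4; weight (1/4)·(1/4) = 1/16 each.
If it is in chest 2 (prior 1/4): the guide opened chest 2, so this case is ruled out; weight (1/4)·0 = 0.
The weights sum to 3/16.
So P(the ruby in chest 3 | the guide opened chest 2) = (1/16) / (3/16) = 1/3.

1/3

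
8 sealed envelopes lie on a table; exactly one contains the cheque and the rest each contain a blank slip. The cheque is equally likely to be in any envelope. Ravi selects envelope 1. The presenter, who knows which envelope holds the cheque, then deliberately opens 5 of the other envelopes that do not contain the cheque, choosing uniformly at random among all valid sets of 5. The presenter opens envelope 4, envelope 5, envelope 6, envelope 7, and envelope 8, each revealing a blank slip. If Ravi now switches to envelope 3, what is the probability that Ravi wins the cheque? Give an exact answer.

Condition on the true location of the cheque.
If it is in envelope 1 (prior 1/8): the presenter has 21 equally likely choices, so probability 1/21; weight (1/8)·(1/21) = 1/168.
If it is in either of envelopes 2 and 3 (prior 1/8 each): the presenter has 6 equally likely choices, so probability 1/6; weight (1/8)·(1/6) = 1/48 each.
If it is in any of envelopes 4, 5, 6, 7, and 8 (prior 1/8 each): that envelope was opened and seen not to hold the prize — ruled out; weight (1/8)·0 = 0 each.
The weights sum to 1/21.
So P(the cheque in envelope 3 | the presenter opened envelope 4, envelope 5, envelope 6, envelope 7, and envelope 8) = (1/48) / (1/21) = 7/16.

7/16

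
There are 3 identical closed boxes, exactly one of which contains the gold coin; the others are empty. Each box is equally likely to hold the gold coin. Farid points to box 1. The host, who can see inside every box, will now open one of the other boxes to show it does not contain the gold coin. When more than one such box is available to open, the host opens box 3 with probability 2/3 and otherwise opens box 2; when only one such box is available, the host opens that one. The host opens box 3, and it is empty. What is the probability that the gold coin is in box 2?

3/5

Apply Bayes' rule, conditioning on where the gold coin actually is.
If it is in box 1 (prior 1/3): box 3 is available, opened with probability 2/3; weight (1/3)·(2/3) = 2/9.
If it is in box 2 (prior 1/3): only box 3 is available, probability 1; weight (1/3)·1 = 1/3.
If it is in box 3 (prior 1/3): the host opened box 3, so this case is ruled out; weight (1/3)·0 = 0.
The weights sum to 5/9.
So P(the gold coin in box 2 | the host opened box 3) = (1/3) / (5/9) = 3/5.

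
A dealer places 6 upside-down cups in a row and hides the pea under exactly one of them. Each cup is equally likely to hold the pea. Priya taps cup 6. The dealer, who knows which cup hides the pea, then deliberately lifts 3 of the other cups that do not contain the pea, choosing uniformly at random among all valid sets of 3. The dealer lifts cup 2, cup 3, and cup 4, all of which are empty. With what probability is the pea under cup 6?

1/6

Condition on the true location of the pea.
If it is under either of cups 1 and 5 (prior 1/6 each): the dealer has 4 equally likely choices, so probability 1/4; weight (1/6)·(1/4) = 1/24 each.
If it is under any of cups 2, 3, and 4 (prior 1/6 each): that cup was opened and seen not to hold the prize — ruled out; weight (1/6)·0 = 0 each.
If it is under cup 6 (prior 1/6): the dealer has 10 equally likely choices, so probability 1/10; weight (1/6)·(1/10) = 1/60.
The weights sum to 1/10.
So P(the pea under cup 6 | the dealer opened cup 2, cup 3, and cup 4) = (1/60) / (1/10) = 1/6.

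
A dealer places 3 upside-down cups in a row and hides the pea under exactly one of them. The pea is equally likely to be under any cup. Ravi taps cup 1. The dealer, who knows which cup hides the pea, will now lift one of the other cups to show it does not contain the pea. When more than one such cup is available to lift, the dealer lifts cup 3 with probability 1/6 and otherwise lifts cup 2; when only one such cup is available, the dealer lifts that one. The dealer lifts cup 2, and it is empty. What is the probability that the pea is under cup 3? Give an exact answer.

6/11

Consider each possible location of the pea in turn.
If it is under cup 1 (prior 1/3): cup 3 is available but not opened, probability 5/6; weight (1/3)·(5/6) = 5/18.
If it is under cup 2 (prior 1/3): the dealer opened cup 2, so this case is ruled out; weight (1/3)·0 = 0.
If it is under cup 3 (prior 1/3): only cup 2 is available, probability 1; weight (1/3)·1 = 1/3.
The weights sum to 11/18.
So P(the pea under cup 3 | the dealer opened cup 2) = (1/3) / (11/18) = 6/11.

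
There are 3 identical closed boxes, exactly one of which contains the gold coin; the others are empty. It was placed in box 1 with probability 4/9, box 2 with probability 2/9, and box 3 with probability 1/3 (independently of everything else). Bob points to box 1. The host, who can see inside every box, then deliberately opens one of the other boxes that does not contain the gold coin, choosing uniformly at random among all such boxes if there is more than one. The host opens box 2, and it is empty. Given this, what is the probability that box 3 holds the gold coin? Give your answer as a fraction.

Consider each possible location of the gold coin in turn.
If it is in box 1 (prior 4/9): the host has 2 equally likely choices, so probability 1/2; weight (4/9)·(1/2) = 2/9.
If it is in box 2 (prior 2/9): the host opened box 2, so this case is ruled out; weight (2/9)·0 = 0.
If it is in box 3 (prior 1/3): the host has no choice, probability 1; weight (1/3)·1 = 1/3.
The weights sum to 5/9.
So P(the gold coin in box 3 | the host opened box 2) = (1/3) / (5/9) = 3/5.

3/5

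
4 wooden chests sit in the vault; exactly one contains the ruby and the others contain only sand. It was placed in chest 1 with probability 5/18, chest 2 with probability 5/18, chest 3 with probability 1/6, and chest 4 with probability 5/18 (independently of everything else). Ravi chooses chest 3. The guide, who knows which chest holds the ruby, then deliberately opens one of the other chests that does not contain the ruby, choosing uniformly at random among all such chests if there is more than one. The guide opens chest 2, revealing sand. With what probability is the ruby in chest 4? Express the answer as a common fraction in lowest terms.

Apply Bayes' rule, conditioning on where the ruby actually is.
If it is in either of chests 1 and 4 (prior 5/18 each): the guide has 2 equally likely choices, so probability 1/2; weight (5/18)·(1/2) = 5/36 each.
If it is in chest 2 (prior 5/18): the guide opened chest 2, so this case is ruled out; weight (5/18)·0 = 0.
If it is in chest 3 (prior 1/6): the guide has 3 equally likely choices, so probability 1/3; weight (1/6)·(1/3) = 1/18.
The weights sum to 1/3.
So P(the ruby in chest 4 | the guide opened chest 2) = (5/36) / (1/3) = 5/12.

5/12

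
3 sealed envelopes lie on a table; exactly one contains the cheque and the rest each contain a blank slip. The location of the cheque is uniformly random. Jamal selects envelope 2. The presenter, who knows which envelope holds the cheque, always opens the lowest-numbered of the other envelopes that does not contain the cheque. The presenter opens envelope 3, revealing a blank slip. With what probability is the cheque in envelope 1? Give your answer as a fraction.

1

Condition on the true location of the cheque.
If it is in envelope 1 (prior 1/3): envelope 3 is the lowest-numbered option available, probability 1; weight (1/3)·1 = 1/3.
If it is in envelope 2 (prior 1/3): the presenter would have opened envelope 1 instead, probability 0; weight (1/3)·0 = 0.
If it is in envelope 3 (prior 1/3): the presenter opened envelope 3, so this case is ruled out; weight (1/3)·0 = 0.
The weights sum to 1/3.
So P(the cheque in envelope 1 | the presenter opened envelope 3) = (1/3) / (1/3) = 1.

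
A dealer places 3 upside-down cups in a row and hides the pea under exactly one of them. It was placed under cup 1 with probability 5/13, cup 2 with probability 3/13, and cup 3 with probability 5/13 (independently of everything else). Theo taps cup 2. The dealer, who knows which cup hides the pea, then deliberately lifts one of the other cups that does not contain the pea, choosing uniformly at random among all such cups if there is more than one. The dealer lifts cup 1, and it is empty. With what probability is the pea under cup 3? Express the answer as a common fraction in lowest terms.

Consider each possible location of the pea in turn.
If it is under cup 1 (prior 5/13): the dealer opened cup 1, so this case is ruled out; weight (5/13)·0 = 0.
If it is under cup 2 (prior 3/13): the dealer has 2 equally likely choices, so probability 1/2; weight (3/13)·(1/2) = 3/26.
If it is under cup 3 (prior 5/13): the dealer has no choice, probability 1; weight (5/13)·1 = 5/13.
The weights sum to 1/2.
So P(the pea under cup 3 | the dealer opened cup 1) = (5/13) / (1/2) = 10/13.

10/13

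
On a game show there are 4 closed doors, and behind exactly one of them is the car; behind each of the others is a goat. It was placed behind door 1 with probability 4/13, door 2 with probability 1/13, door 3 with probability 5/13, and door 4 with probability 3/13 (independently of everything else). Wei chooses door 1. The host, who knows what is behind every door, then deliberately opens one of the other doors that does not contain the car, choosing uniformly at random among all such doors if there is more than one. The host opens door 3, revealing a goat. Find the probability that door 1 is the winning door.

Consider each possible location of the car in turn.
If it is behind door 1 (prior 4/13): the host has 3 equally likely choices, so probability 1/3; weight (4/13)·(1/3) = 4/39.
If it is behind door 2 (prior 1/13): the host has 2 equally likely choices, so probability 1/2; weight (1/13)·(1/2) = 1/26.
If it is behind door 3 (prior 5/13): the host opened door 3, so this case is ruled out; weight (5/13)·0 = 0.
If it is behind door 4 (prior 3/13): the host has 2 equally likely choices, so probability 1/2; weight (3/13)·(1/2) = 3/26.
The weights sum to 10/39.
So P(the car behind door 1 | the host opened door 3) = (4/39) / (10/39) = 2/5.

2/5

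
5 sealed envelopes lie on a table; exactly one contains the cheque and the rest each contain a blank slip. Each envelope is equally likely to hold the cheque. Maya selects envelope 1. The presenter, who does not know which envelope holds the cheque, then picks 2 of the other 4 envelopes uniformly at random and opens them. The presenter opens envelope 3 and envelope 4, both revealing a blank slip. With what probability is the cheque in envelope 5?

Consider each possible location of the cheque in turn.
If it is in any of envelopes 1, 2, and 5 (prior 1/5 each): the presenter picks exactly this set with probability 1/6 regardless, and none is the prize; weight (1/5)·(1/6) = 1/30 each.
If it is in either of envelopes 3 and 4 (prior 1/5 each): that envelope was opened and seen not to hold the prize — ruled out; weight (1/5)·0 = 0 each.
The weights sum to 1/10.
So P(the cheque in envelope 5 | the presenter opened envelope 3 and envelope 4) = (1/30) / (1/10) = 1/3.

1/3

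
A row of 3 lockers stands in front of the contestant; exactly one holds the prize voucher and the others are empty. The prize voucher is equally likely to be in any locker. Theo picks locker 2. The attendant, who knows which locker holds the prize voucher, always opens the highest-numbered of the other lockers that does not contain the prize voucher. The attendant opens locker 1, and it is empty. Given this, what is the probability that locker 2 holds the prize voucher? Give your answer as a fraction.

0

Apply Bayes' rule, conditioning on where the prize voucher actually is.
If it is in locker 1 (prior 1/3): the attendant opened locker 1, so this case is ruled out; weight (1/3)·0 = 0.
If it is in locker 2 (prior 1/3): the attendant would have opened locker 3 instead, probability 0; weight (1/3)·0 = 0.
If it is in locker 3 (prior 1/3): locker 1 is the highest-numbered option available, probability 1; weight (1/3)·1 = 1/3.
The weights sum to 1/3.
So P(the prize voucher in locker 2 | the attendant opened locker 1) = 0 / (1/3) = 0.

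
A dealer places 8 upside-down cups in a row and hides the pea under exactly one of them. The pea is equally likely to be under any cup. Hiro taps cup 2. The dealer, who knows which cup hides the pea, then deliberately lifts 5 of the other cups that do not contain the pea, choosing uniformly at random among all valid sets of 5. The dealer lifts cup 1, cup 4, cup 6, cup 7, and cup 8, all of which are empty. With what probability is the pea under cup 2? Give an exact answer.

Condition on the true location of the pea.
If it is under any of cups 1, 4, 6, 7, and 8 (prior 1/8 each): that cup was opened and seen not to hold the prize — ruled out; weight (1/8)·0 = 0 each.
If it is under cup 2 (prior 1/8): the dealer has 21 equally likely choices, so probability 1/21; weight (1/8)·(1/21) = 1/168.
If it is under either of cups 3 and 5 (prior 1/8 each): the dealer has 6 equally likely choices, so probability 1/6; weight (1/8)·(1/6) = 1/48 each.
The weights sum to 1/21.
So P(the pea under cup 2 | the dealer opened cup 1, cup 4, cup 6, cup 7, and cup 8) = (1/168) / (1/21) = 1/8.

1/8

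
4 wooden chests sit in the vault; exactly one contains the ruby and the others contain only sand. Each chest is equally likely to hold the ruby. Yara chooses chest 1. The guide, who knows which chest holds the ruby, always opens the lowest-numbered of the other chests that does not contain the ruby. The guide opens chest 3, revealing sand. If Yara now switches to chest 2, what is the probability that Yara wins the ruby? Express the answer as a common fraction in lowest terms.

Apply Bayes' rule, conditioning on where the ruby actually is.
If it is in either of chests 1 and 4 (prior 1/4 each): the guide would have opened chest 2 instead, probability 0; weight (1/4)·0 = 0 each.
If it is in chest 2 (prior 1/4): chest 3 is the lowest-numbered option available, probability 1; weight (1/4)·1 = 1/4.
If it is in chest 3 (prior 1/4): the guide opened chest 3, so this case is ruled out; weight (1/4)·0 = 0.
The weights sum to 1/4.
So P(the ruby in chest 2 | the guide opened chest 3) = (1/4) / (1/4) = 1.

1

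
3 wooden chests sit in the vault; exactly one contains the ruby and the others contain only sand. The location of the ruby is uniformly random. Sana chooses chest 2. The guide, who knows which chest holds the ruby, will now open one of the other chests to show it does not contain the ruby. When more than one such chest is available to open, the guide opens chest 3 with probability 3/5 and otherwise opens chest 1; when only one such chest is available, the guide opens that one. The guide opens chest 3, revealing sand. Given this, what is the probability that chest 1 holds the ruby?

5/8

Apply Bayes' rule, conditioning on where the ruby actually is.
If it is in chest 1 (prior 1/3): only chest 3 is available, probability 1; weight (1/3)·1 = 1/3.
If it is in chest 2 (prior 1/3): chest 3 is available, opened with probability 3/5; weight (1/3)·(3/5) = 1/5.
If it is in chest 3 (prior 1/3): the guide opened chest 3, so this case is ruled out; weight (1/3)·0 = 0.
The weights sum to 8/15.
So P(the ruby in chest 1 | the guide opened chest 3) = (1/3) / (8/15) = 5/8.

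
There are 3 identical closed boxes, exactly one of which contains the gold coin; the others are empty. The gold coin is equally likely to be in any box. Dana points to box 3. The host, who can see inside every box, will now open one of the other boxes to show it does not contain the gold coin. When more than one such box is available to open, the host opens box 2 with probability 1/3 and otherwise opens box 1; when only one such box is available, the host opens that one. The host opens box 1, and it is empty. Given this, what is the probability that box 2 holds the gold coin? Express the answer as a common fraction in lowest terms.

Condition on the true location of the gold coin.
If it is in box 1 (prior 1/3): the host opened box 1, so this case is ruled out; weight (1/3)·0 = 0.
If it is in box 2 (prior 1/3): only box 1 is available, probability 1; weight (1/3)·1 = 1/3.
If it is in box 3 (prior 1/3): box 2 is available but not opened, probability 2/3; weight (1/3)·(2/3) = 2/9.
The weights sum to 5/9.
So P(the gold coin in box 2 | the host opened box 1) = (1/3) / (5/9) = 3/5.

3/5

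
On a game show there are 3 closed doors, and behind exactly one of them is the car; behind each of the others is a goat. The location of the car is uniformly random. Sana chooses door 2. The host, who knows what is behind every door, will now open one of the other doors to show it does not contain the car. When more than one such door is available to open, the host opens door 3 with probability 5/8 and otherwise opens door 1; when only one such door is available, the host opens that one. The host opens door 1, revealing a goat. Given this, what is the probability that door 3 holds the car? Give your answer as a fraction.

8/11

Condition on the true location of the car.
If it is behind door 1 (prior 1/3): the host opened door 1, so this case is ruled out; weight (1/3)·0 = 0.
If it is behind door 2 (prior 1/3): door 3 is available but not opened, probability 3/8; weight (1/3)·(3/8) = 1/8.
If it is behind door 3 (prior 1/3): only door 1 is available, probability 1; weight (1/3)·1 = 1/3.
The weights sum to 11/24.
So P(the car behind door 3 | the host opened door 1) = (1/3) / (11/24) = 8/11.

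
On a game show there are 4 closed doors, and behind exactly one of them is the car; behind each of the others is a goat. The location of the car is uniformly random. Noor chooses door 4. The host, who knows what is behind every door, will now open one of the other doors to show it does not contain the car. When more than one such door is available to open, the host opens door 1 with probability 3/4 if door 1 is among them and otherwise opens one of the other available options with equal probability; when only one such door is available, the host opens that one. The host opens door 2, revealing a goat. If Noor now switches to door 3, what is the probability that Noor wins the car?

2/7

Apply Bayes' rule, conditioning on where the car actually is.
If it is behind door 1 (prior 1/4): door 1 holds the prize so is unavailable; the host chooses uniformly among the 2 others, probability 1/2; weight (1/4)·(1/2) = 1/8.
If it is behind door 2 (prior 1/4): the host opened door 2, so this case is ruled out; weight (1/4)·0 = 0.
If it is behind door 3 (prior 1/4): door 1 is available but not opened, probability 1/4; weight (1/4)·(1/4) = 1/16.
If it is behind door 4 (prior 1/4): door 1 is available but not opened; door 2 gets probability (1 − 3/4)/2 = 1/8; weight (1/4)·(1/8) = 1/32.
The weights sum to 7/32.
So P(the car behind door 3 | the host opened door 2) = (1/16) / (7/32) = 2/7.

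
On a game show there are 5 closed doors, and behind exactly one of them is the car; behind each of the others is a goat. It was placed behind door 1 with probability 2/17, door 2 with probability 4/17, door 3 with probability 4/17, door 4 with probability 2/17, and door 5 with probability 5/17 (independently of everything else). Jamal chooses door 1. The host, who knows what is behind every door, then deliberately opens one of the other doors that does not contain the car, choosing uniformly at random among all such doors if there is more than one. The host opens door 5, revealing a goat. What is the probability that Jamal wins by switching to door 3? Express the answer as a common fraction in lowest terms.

8/23

Apply Bayes' rule, conditioning on where the car actually is.
If it is behind door 1 (prior 2/17): the host has 4 equally likely choices, so probability 1/4; weight (2/17)·(1/4) = 1/34.
If it is behind either of doors 2 and 3 (prior 4/17 each): the host has 3 equally likely choices, so probability 1/3; weight (4/17)·(1/3) = 4/51 each.
If it is behind door 4 (prior 2/17): the host has 3 equally likely choices, so probability 1/3; weight (2/17)·(1/3) = 2/51.
If it is behind door 5 (prior 5/17): the host opened door 5, so this case is ruled out; weight (5/17)·0 = 0.
The weights sum to 23/102.
So P(the car behind door 3 | the host opened door 5) = (4/51) / (23/102) = 8/23.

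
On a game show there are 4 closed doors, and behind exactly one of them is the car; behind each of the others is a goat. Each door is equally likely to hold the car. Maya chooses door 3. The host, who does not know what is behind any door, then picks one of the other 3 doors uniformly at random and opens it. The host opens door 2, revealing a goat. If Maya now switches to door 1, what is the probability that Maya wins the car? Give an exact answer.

Condition on the true location of the car.
If it is behind any of doors 1, 3, and 4 (prior 1/4 each): the host picks door 2 with probability 1/3 regardless, and it is not the prize; weight (1/4)·(1/3) = 1/12 each.
If it is behind door 2 (prior 1/4): the host opened door 2, so this case is ruled out; weight (1/4)·0 = 0.
The weights sum to 1/4.
So P(the car behind door 1 | the host opened door 2) = (1/12) / (1/4) = 1/3.

1/3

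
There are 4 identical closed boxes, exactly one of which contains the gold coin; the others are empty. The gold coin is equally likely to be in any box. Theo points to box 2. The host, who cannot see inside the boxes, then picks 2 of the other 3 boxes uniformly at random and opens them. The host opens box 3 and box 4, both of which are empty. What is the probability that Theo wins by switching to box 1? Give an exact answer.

1/2

Because the host chose which boxes to open without knowing where the gold coin is, the choice is independent of the prize location. Learning that none of the 2 opened boxes holds the gold coin simply rules out those 2 locations and leaves the remaining 2 boxes still equally likely by symmetry.
So P(the gold coin in box 1) = 1/2.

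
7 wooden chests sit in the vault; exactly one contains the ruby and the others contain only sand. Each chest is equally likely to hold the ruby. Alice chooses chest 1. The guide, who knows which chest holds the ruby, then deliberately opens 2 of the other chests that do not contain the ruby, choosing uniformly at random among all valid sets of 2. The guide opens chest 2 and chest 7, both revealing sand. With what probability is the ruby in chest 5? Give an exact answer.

Apply Bayes' rule, conditioning on where the ruby actually is.
If it is in chest 1 (prior 1/7): the guide has 15 equally likely choices, so probability 1/15; weight (1/7)·(1/15) = 1/105.
If it is in either of chests 2 and 7 (prior 1/7 each): that chest was opened and seen not to hold the prize — ruled out; weight (1/7)·0 = 0 each.
If it is in any of chests 3, 4, 5, and 6 (prior 1/7 each): the guide has 10 equally likely choices, so probability 1/10; weight (1/7)·(1/10) = 1/70 each.
The weights sum to 1/15.
So P(the ruby in chest 5 | the guide opened chest 2 and chest 7) = (1/70) / (1/15) = 3/14.

3/14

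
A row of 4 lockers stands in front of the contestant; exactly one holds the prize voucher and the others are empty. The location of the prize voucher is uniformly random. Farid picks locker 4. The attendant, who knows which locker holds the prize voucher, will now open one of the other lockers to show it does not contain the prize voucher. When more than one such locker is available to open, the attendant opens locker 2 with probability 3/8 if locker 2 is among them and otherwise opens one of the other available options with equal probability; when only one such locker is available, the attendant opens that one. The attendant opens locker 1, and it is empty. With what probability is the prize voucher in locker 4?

Apply Bayes' rule, conditioning on where the prize voucher actually is.
If it is in locker 1 (prior 1/4): the attendant opened locker 1, so this case is ruled out; weight (1/4)·0 = 0.
If it is in locker 2 (prior 1/4): locker 2 holds the prize so is unavailable; the attendant chooses uniformly among the 2 others, probability 1/2; weight (1/4)·(1/2) = 1/8.
If it is in locker 3 (prior 1/4): locker 2 is available but not opened, probability 5/8; weight (1/4)·(5/8) = 5/32.
If it is in locker 4 (prior 1/4): locker 2 is available but not opened; locker 1 gets probability (1 − 3/8)/2 = 5/16; weight (1/4)·(5/16) = 5/64.
The weights sum to 23/64.
So P(the prize voucher in locker 4 | the attendant opened locker 1) = (5/64) / (23/64) = 5/23.

5/23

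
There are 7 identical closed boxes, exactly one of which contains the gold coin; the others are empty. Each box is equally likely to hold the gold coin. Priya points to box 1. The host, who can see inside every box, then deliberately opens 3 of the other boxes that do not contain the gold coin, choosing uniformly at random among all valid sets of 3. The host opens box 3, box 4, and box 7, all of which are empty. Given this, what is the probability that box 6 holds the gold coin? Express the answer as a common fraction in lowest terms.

2/7

Condition on the true location of the gold coin.
If it is in box 1 (prior 1/7): the host has 20 equally likely choices, so probability 1/20; weight (1/7)·(1/20) = 1/140.
If it is in any of boxes 2, 5, and 6 (prior 1/7 each): the host has 10 equally likely choices, so probability 1/10; weight (1/7)·(1/10) = 1/70 each.
If it is in any of boxes 3, 4, and 7 (prior 1/7 each): that box was opened and seen not to hold the prize — ruled out; weight (1/7)·0 = 0 each.
The weights sum to 1/20.
So P(the gold coin in box 6 | the host opened box 3, box 4, and box 7) = (1/70) / (1/20) = 2/7.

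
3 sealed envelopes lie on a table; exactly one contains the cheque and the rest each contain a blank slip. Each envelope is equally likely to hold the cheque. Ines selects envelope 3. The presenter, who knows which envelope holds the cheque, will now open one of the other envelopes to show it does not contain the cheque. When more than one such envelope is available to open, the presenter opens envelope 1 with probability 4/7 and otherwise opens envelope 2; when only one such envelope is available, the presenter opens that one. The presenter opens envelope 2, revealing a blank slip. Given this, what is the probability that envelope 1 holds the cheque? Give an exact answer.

Condition on the true location of the cheque.
If it is in envelope 1 (prior 1/3): only envelope 2 is available, probability 1; weight (1/3)·1 = 1/3.
If it is in envelope 2 (prior 1/3): the presenter opened envelope 2, so this case is ruled out; weight (1/3)·0 = 0.
If it is in envelope 3 (prior 1/3): envelope 1 is available but not opened, probability 3/7; weight (1/3)·(3/7) = 1/7.
The weights sum to 10/21.
So P(the cheque in envelope 1 | the presenter opened envelope 2) = (1/3) / (10/21) = 7/10.

7/10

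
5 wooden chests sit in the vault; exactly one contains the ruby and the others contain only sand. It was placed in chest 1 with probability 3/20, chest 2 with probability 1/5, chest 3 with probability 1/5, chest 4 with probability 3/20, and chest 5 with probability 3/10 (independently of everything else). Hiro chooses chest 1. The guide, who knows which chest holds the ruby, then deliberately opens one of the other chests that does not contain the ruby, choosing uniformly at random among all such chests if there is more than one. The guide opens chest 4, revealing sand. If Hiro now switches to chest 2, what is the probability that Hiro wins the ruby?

16/65

Condition on the true location of the ruby.
If it is in chest 1 (prior 3/20): the guide has 4 equally likely choices, so probability 1/4; weight (3/20)·(1/4) = 3/80.
If it is in either of chests 2 and 3 (prior 1/5 each): the guide has 3 equally likely choices, so probability 1/3; weight (1/5)·(1/3) = 1/15 each.
If it is in chest 4 (prior 3/20): the guide opened chest 4, so this case is ruled out; weight (3/20)·0 = 0.
If it is in chest 5 (prior 3/10): the guide has 3 equally likely choices, so probability 1/3; weight (3/10)·(1/3) = 1/10.
The weights sum to 13/48.
So P(the ruby in chest 2 | the guide opened chest 4) = (1/15) / (13/48) = 16/65.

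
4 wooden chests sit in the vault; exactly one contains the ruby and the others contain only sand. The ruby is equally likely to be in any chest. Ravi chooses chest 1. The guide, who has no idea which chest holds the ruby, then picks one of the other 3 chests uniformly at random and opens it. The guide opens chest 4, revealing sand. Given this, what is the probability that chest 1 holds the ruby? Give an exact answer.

Condition on the true location of the ruby.
If it is in any of chests 1, 2, and 3 (prior 1/4 each): the guide picks chest 4 with probability 1/3 regardless, and it is not the prize; weight (1/4)·(1/3) = 1/12 each.
If it is in chest 4 (prior 1/4): the guide opened chest 4, so this case is ruled out; weight (1/4)·0 = 0.
The weights sum to 1/4.
So P(the ruby in chest 1 | the guide opened chest 4) = (1/12) / (1/4) = 1/3.

1/3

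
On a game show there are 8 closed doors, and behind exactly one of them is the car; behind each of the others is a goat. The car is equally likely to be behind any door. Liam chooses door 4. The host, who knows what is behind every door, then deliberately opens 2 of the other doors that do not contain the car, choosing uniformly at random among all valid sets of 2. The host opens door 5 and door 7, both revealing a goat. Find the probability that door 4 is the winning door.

1/8

Consider each possible location of the car in turn.
If it is behind any of doors 1, 2, 3, 6, and 8 (prior 1/8 each): the host has 15 equally likely choices, so probability 1/15; weight (1/8)·(1/15) = 1/120 each.
If it is behind door 4 (prior 1/8): the host has 21 equally likely choices, so probability 1/21; weight (1/8)·(1/21) = 1/168.
If it is behind either of doors 5 and 7 (prior 1/8 each): that door was opened and seen not to hold the prize — ruled out; weight (1/8)·0 = 0 each.
The weights sum to 1/21.
So P(the car behind door 4 | the host opened door 5 and door 7) = (1/168) / (1/21) = 1/8.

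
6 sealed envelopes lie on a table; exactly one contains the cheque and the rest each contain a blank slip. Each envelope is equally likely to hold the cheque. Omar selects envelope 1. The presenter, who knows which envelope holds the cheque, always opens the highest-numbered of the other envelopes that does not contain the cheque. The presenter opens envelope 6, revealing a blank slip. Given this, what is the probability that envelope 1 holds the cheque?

1/5

Condition on the true location of the cheque.
If it is in any of envelopes 1, 2, 3, 4, and 5 (prior 1/6 each): envelope 6 is the highest-numbered option available, probability 1; weight (1/6)·1 = 1/6 each.
If it is in envelope 6 (prior 1/6): the presenter opened envelope 6, so this case is ruled out; weight (1/6)·0 = 0.
The weights sum to 5/6.
So P(the cheque in envelope 1 | the presenter opened envelope 6) = (1/6) / (5/6) = 1/5.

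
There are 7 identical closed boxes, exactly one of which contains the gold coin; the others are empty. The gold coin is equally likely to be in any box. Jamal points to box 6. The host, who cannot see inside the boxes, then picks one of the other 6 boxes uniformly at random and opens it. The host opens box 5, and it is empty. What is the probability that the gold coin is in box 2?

1/6

Because the host chose which box to open without knowing where the gold coin is, the choice is independent of the prize location. Learning that box 5 does not hold the gold coin simply rules out that one location and leaves the remaining 6 boxes still equally likely by symmetry.
So P(the gold coin in box 2) = 1/6.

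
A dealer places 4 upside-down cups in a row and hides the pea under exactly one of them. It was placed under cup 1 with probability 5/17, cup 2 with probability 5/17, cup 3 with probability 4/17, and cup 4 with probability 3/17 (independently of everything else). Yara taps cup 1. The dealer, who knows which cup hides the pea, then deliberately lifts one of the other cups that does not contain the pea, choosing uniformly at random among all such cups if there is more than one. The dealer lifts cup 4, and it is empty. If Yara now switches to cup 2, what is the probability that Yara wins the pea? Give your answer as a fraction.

15/37

Condition on the true location of the pea.
If it is under cup 1 (prior 5/17): the dealer has 3 equally likely choices, so probability 1/3; weight (5/17)·(1/3) = 5/51.
If it is under cup 2 (prior 5/17): the dealer has 2 equally likely choices, so probability 1/2; weight (5/17)·(1/2) = 5/34.
If it is under cup 3 (prior 4/17): the dealer has 2 equally likely choices, so probability 1/2; weight (4/17)·(1/2) = 2/17.
If it is under cup 4 (prior 3/17): the dealer opened cup 4, so this case is ruled out; weight (3/17)·0 = 0.
The weights sum to 37/102.
So P(the pea under cup 2 | the dealer opened cup 4) = (5/34) / (37/102) = 15/37.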